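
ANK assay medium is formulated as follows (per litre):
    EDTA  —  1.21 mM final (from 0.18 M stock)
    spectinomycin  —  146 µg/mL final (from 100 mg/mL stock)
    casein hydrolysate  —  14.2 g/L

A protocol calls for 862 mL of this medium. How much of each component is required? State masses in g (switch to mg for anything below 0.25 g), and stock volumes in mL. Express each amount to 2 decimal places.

EDTA 5.79 mL; spectinomycin 1.26 mL; casein hydrolysate 12.24 g

Working volume: 862 mL = 0.862 L.
EDTA: C1V1 = C2V2 → 1.21 mM × 862 mL ÷ 180 mM = 5.79 mL
spectinomycin: dilute stock: 146 µg/mL × 862 mL ÷ 100000 µg/mL = 1.26 mL
casein hydrolysate: 14.2 g/L × 0.862 L = 12.24 g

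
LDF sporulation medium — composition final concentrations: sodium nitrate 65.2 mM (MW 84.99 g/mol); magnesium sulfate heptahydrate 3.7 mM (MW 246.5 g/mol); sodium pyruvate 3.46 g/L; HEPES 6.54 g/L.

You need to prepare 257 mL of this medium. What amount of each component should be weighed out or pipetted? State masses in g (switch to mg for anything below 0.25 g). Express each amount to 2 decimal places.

Working volume: 257 mL = 0.257 L.
sodium nitrate: 65.2 mmol/L × 84.99 g/mol × 0.257 L ÷ 1000 = 1.42 g
magnesium sulfate heptahydrate: 3.7 mmol/L × 246.5 mg/mmol × 0.257 L = 234.40 mg
sodium pyruvate: 3.46 g/L × 0.257 L = 0.89 g
HEPES: 6.54 g/L × 0.257 L = 1.68 g

sodium nitrate 1.42 g; magnesium sulfate heptahydrate 234.40 mg; sodium pyruvate 0.89 g; HEPES 1.68 g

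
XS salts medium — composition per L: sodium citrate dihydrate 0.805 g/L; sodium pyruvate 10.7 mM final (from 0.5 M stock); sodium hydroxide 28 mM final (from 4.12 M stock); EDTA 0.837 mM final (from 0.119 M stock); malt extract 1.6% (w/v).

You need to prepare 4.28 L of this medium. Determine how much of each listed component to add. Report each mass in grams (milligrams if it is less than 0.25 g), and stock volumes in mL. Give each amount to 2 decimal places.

sodium citrate dihydrate 3.45 g; sodium pyruvate 91.59 mL; sodium hydroxide 29.09 mL; EDTA 30.10 mL; malt extract 68.48 g

Scale factor relative to 1 L: 4.28.
sodium citrate dihydrate: 0.805 g/L × 4.28 L = 3.45 g
sodium pyruvate: dilute stock: 10.7 mM × 4280 mL ÷ 500 mM = 91.59 mL
sodium hydroxide: dilute stock: 28 mM × 4280 mL ÷ 4120 mM = 29.09 mL
EDTA: V = C2·V2/C1 = 0.837 mM × 4280 mL ÷ 119 mM = 30.10 mL
malt extract: 1.6 g per 100 mL × 4280 mL ÷ 100 = 68.48 g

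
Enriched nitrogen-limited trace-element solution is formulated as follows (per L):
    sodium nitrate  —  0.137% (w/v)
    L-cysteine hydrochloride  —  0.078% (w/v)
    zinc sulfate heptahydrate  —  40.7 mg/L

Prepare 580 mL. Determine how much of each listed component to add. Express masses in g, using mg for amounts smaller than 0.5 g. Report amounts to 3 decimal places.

sodium nitrate 0.795 g; L-cysteine hydrochloride 452.400 mg; zinc sulfate heptahydrate 23.606 mg

Scale factor relative to 1 L: 0.58.
sodium nitrate: 0.137% w/v = 1.37 g/L → 1.37 × 0.58 L = 0.795 g
L-cysteine hydrochloride: 0.078% w/v = 0.78 g/L → 0.78 × 0.58 L = 0.4524 g = 452.400 mg
zinc sulfate heptahydrate: 40.7 mg/L × 0.58 L = 23.606 mg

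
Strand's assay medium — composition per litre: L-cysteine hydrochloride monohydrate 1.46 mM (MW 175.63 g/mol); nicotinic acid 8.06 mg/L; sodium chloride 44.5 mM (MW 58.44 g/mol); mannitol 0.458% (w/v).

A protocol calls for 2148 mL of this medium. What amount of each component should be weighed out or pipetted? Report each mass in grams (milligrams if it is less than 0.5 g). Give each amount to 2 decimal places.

Target volume = 2148 mL = 2.148 L.
L-cysteine hydrochloride monohydrate: 1.46 mmol/L × 175.63 g/mol × 2.148 L ÷ 1000 = 0.55 g
nicotinic acid: 8.06 mg/L × 2.148 L = 17.31 mg
sodium chloride: 44.5 mmol/L × 58.44 g/mol × 2.148 L ÷ 1000 = 5.59 g
mannitol: 0.458 g per 100 mL × 2148 mL ÷ 100 = 9.84 g

L-cysteine hydrochloride monohydrate 0.55 g; nicotinic acid 17.31 mg; sodium chloride 5.59 g; mannitol 9.84 g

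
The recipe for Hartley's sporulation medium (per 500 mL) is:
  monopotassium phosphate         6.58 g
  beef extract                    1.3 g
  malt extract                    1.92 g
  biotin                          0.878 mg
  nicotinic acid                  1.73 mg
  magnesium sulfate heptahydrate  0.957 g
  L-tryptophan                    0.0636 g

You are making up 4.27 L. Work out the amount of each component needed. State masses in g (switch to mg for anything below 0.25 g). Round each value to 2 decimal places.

monopotassium phosphate 56.19 g; beef extract 11.10 g; malt extract 16.40 g; biotin 7.50 mg; nicotinic acid 14.77 mg; magnesium sulfate heptahydrate 8.17 g; L-tryptophan 0.54 g

Ratio of target to recipe volume: 4270 / 500 = 8.54.
monopotassium phosphate: 6.58 g × (4270 mL / 500 mL) = 56.19 g
beef extract: 1.3 g × (4270 mL / 500 mL) = 11.10 g
malt extract: 1.92 g × (4270 mL / 500 mL) = 16.40 g
biotin: 0.878 mg × (4270 mL / 500 mL) = 7.50 mg
nicotinic acid: 1.73 mg × (4270 mL / 500 mL) = 14.77 mg
magnesium sulfate heptahydrate: 0.957 g × (4270 mL / 500 mL) = 8.17 g
L-tryptophan: 0.0636 g × (4270 mL / 500 mL) = 0.54 g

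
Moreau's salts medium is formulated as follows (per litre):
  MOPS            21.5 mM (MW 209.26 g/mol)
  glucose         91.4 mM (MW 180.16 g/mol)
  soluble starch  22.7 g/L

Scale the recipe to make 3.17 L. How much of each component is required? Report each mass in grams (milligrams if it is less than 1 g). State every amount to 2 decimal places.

MOPS 14.26 g; glucose 52.20 g; soluble starch 71.96 g

Scale factor relative to 1 L: 3.17.
MOPS: 21.5 mmol/L × 209.26 g/mol × 3.17 L ÷ 1000 = 14.26 g
glucose: 91.4 mmol/L × 180.16 g/mol × 3.17 L ÷ 1000 = 52.20 g
soluble starch: 22.7 g/L × 3.17 L = 71.96 g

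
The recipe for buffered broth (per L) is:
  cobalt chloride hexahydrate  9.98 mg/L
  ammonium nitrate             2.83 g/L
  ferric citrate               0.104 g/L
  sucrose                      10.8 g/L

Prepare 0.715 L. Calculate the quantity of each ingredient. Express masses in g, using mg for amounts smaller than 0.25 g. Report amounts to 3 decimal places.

cobalt chloride hexahydrate 7.136 mg; ammonium nitrate 2.023 g; ferric citrate 74.360 mg; sucrose 7.722 g

Scale factor relative to 1 L: 0.715.
cobalt chloride hexahydrate: 9.98 mg/L × 0.715 L = 7.136 mg
ammonium nitrate: 2.83 g/L × 0.715 L = 2.023 g
ferric citrate: 0.104 g/L × 0.715 L = 0.07436 g = 74.360 mg
sucrose: 10.8 g/L × 0.715 L = 7.722 g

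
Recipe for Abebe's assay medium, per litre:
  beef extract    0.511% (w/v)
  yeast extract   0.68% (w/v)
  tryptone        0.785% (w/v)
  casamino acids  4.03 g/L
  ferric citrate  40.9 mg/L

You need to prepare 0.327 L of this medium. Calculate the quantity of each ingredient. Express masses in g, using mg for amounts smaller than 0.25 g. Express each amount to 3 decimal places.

Working volume: 0.327 L.
beef extract: 0.511% w/v = 5.11 g/L → 5.11 × 0.327 L = 1.671 g
yeast extract: 0.68 g per 100 mL × 327 mL ÷ 100 = 2.224 g
tryptone: 0.785% w/v = 7.85 g/L → 7.85 × 0.327 L = 2.567 g
casamino acids: 4.03 g/L × 0.327 L = 1.318 g
ferric citrate: 40.9 mg/L × 0.327 L = 13.374 mg

beef extract 1.671 g; yeast extract 2.224 g; tryptone 2.567 g; casamino acids 1.318 g; ferric citrate 13.374 mg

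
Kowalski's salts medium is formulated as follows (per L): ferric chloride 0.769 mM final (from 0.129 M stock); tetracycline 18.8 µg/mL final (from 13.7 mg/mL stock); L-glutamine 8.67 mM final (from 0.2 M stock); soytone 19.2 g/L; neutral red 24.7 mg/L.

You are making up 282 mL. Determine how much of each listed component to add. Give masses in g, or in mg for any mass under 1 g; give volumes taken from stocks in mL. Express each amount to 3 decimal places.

Target volume = 282 mL = 0.282 L.
ferric chloride: dilute stock: 0.769 mM × 282 mL ÷ 129 mM = 1.681 mL
tetracycline: V = C2·V2/C1 = 18.8 µg/mL × 282 mL ÷ 13700 µg/mL = 0.387 mL
L-glutamine: C1V1 = C2V2 → 8.67 mM × 282 mL ÷ 200 mM = 12.225 mL
soytone: 19.2 g/L × 0.282 L = 5.414 g
neutral red: 24.7 mg/L × 0.282 L = 6.965 mg

ferric chloride 1.681 mL; tetracycline 0.387 mL; L-glutamine 12.225 mL; soytone 5.414 g; neutral red 6.965 mg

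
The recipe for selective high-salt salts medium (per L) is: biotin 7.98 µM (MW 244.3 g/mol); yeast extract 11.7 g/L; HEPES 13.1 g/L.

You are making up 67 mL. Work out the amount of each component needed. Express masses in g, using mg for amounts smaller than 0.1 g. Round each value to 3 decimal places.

Scale factor relative to 1 L: 0.067.
biotin: 7.98 µmol/L × 244.3 g/mol × 0.067 L ÷ 1000 = 0.131 mg
yeast extract: 11.7 g/L × 0.067 L = 0.784 g
HEPES: 13.1 g/L × 0.067 L = 0.878 g

biotin 0.131 mg; yeast extract 0.784 g; HEPES 0.878 g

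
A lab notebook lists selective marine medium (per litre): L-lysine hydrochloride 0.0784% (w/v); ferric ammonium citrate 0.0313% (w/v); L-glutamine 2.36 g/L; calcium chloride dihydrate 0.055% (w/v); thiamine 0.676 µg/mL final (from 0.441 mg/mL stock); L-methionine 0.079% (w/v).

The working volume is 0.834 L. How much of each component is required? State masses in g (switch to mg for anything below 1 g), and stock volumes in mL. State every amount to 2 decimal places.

L-lysine hydrochloride 653.86 mg; ferric ammonium citrate 261.04 mg; L-glutamine 1.97 g; calcium chloride dihydrate 458.70 mg; thiamine 1.28 mL; L-methionine 658.86 mg

Working volume: 0.834 L.
L-lysine hydrochloride: 0.0784 g per 100 mL × 834 mL ÷ 100 = 0.653856 g = 653.86 mg
ferric ammonium citrate: 0.0313% w/v = 0.313 g/L → 0.313 × 0.834 L = 0.261042 g = 261.04 mg
L-glutamine: 2.36 g/L × 0.834 L = 1.97 g
calcium chloride dihydrate: 0.055% w/v = 0.55 g/L → 0.55 × 0.834 L = 0.4587 g = 458.70 mg
thiamine: dilute stock: 0.676 µg/mL × 834 mL ÷ 441 µg/mL = 1.28 mL
L-methionine: 0.079 g per 100 mL × 834 mL ÷ 100 = 0.65886 g = 658.86 mg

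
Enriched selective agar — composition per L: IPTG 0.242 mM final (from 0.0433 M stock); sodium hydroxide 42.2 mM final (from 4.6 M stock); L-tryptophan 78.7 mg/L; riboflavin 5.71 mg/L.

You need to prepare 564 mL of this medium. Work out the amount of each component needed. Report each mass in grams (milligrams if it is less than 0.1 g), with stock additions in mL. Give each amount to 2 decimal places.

IPTG 3.15 mL; sodium hydroxide 5.17 mL; L-tryptophan 44.39 mg; riboflavin 3.22 mg

Scale factor relative to 1 L: 0.564.
IPTG: dilute stock: 0.242 mM × 564 mL ÷ 43.3 mM = 3.15 mL
sodium hydroxide: V = C2·V2/C1 = 42.2 mM × 564 mL ÷ 4600 mM = 5.17 mL
L-tryptophan: 78.7 mg/L × 0.564 L = 44.39 mg
riboflavin: 5.71 mg/L × 0.564 L = 3.22 mg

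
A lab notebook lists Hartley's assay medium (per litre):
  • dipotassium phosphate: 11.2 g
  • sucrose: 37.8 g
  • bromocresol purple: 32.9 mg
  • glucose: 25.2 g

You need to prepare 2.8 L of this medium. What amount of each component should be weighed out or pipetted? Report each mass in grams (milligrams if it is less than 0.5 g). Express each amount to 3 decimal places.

Scale factor = 2800 mL / 1000 mL = 2.8.
dipotassium phosphate: 11.2 g × (2800 mL / 1000 mL) = 31.360 g
sucrose: 37.8 g × (2800 mL / 1000 mL) = 105.840 g
bromocresol purple: 32.9 mg × (2800 mL / 1000 mL) = 92.120 mg
glucose: 25.2 g × (2800 mL / 1000 mL) = 70.560 g

dipotassium phosphate 31.360 g; sucrose 105.840 g; bromocresol purple 92.120 mg; glucose 70.560 g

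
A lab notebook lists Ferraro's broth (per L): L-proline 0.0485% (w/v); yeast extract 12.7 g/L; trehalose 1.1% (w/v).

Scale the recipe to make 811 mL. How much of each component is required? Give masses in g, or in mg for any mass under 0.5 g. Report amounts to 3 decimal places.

L-proline 393.335 mg; yeast extract 10.300 g; trehalose 8.921 g

Working volume: 811 mL = 0.811 L.
L-proline: 0.0485 g per 100 mL × 811 mL ÷ 100 = 0.393335 g = 393.335 mg
yeast extract: 12.7 g/L × 0.811 L = 10.300 g
trehalose: 1.1 g per 100 mL × 811 mL ÷ 100 = 8.921 g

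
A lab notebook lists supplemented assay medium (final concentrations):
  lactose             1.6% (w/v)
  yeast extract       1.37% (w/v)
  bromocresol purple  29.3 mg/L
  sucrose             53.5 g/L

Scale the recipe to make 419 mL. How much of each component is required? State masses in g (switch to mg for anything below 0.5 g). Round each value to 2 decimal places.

lactose 6.70 g; yeast extract 5.74 g; bromocresol purple 12.28 mg; sucrose 22.42 g

Target volume = 419 mL = 0.419 L.
lactose: 1.6 g per 100 mL × 419 mL ÷ 100 = 6.70 g
yeast extract: 1.37 g per 100 mL × 419 mL ÷ 100 = 5.74 g
bromocresol purple: 29.3 mg/L × 0.419 L = 12.28 mg
sucrose: 53.5 g/L × 0.419 L = 22.42 g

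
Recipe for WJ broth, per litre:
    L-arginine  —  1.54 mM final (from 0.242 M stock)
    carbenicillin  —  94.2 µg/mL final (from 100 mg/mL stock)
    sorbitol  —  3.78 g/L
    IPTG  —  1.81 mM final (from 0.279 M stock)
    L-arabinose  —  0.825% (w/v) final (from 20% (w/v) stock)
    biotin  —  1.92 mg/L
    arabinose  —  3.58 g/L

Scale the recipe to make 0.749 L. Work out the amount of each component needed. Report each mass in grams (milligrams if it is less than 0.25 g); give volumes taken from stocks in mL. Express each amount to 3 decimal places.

L-arginine 4.766 mL; carbenicillin 0.706 mL; sorbitol 2.831 g; IPTG 4.859 mL; L-arabinose 30.896 mL; biotin 1.438 mg; arabinose 2.681 g

Working volume: 0.749 L.
L-arginine: C1V1 = C2V2 → 1.54 mM × 749 mL ÷ 242 mM = 4.766 mL
carbenicillin: C1V1 = C2V2 → 94.2 µg/mL × 749 mL ÷ 100000 µg/mL = 0.706 mL
sorbitol: 3.78 g/L × 0.749 L = 2.831 g
IPTG: dilute stock: 1.81 mM × 749 mL ÷ 279 mM = 4.859 mL
L-arabinose: C1V1 = C2V2 → 0.825% ÷ 20% × 749 mL = 30.896 mL
biotin: 1.92 mg/L × 0.749 L = 1.438 mg
arabinose: 3.58 g/L × 0.749 L = 2.681 g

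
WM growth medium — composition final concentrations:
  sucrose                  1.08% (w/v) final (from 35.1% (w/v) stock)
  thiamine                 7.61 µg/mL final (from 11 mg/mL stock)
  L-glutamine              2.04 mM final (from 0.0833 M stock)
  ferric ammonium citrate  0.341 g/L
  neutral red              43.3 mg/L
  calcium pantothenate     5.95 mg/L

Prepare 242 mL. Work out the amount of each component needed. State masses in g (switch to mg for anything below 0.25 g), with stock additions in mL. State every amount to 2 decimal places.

sucrose 7.45 mL; thiamine 0.17 mL; L-glutamine 5.93 mL; ferric ammonium citrate 82.52 mg; neutral red 10.48 mg; calcium pantothenate 1.44 mg

Scale factor relative to 1 L: 0.242.
sucrose: dilute stock: 1.08% ÷ 35.1% × 242 mL = 7.45 mL
thiamine: dilute stock: 7.61 µg/mL × 242 mL ÷ 11000 µg/mL = 0.17 mL
L-glutamine: dilute stock: 2.04 mM × 242 mL ÷ 83.3 mM = 5.93 mL
ferric ammonium citrate: 0.341 g/L × 0.242 L = 0.082522 g = 82.52 mg
neutral red: 43.3 mg/L × 0.242 L = 10.48 mg
calcium pantothenate: 5.95 mg/L × 0.242 L = 1.44 mg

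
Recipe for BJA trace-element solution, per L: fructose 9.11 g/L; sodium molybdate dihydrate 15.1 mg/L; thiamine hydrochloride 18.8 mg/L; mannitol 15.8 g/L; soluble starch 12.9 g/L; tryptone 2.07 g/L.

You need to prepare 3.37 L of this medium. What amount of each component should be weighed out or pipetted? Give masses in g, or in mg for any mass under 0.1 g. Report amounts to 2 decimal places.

fructose 30.70 g; sodium molybdate dihydrate 50.89 mg; thiamine hydrochloride 63.36 mg; mannitol 53.25 g; soluble starch 43.47 g; tryptone 6.98 g

Working volume: 3.37 L.
fructose: 9.11 g/L × 3.37 L = 30.70 g
sodium molybdate dihydrate: 15.1 mg/L × 3.37 L = 50.89 mg
thiamine hydrochloride: 18.8 mg/L × 3.37 L = 63.36 mg
mannitol: 15.8 g/L × 3.37 L = 53.25 g
soluble starch: 12.9 g/L × 3.37 L = 43.47 g
tryptone: 2.07 g/L × 3.37 L = 6.98 g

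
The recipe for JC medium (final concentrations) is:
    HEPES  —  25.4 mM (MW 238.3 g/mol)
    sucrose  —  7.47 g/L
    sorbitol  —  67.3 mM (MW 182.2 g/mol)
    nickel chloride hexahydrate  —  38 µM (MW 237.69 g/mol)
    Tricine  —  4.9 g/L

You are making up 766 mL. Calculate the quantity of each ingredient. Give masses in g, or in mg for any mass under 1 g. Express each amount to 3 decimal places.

HEPES 4.636 g; sucrose 5.722 g; sorbitol 9.393 g; nickel chloride hexahydrate 6.919 mg; Tricine 3.753 g

Working volume: 766 mL = 0.766 L.
HEPES: 25.4 mmol/L × 238.3 g/mol × 0.766 L ÷ 1000 = 4.636 g
sucrose: 7.47 g/L × 0.766 L = 5.722 g
sorbitol: 67.3 mmol/L × 182.2 g/mol × 0.766 L ÷ 1000 = 9.393 g
nickel chloride hexahydrate: 38 µmol/L × 237.69 g/mol × 0.766 L ÷ 1000 = 6.919 mg
Tricine: 4.9 g/L × 0.766 L = 3.753 g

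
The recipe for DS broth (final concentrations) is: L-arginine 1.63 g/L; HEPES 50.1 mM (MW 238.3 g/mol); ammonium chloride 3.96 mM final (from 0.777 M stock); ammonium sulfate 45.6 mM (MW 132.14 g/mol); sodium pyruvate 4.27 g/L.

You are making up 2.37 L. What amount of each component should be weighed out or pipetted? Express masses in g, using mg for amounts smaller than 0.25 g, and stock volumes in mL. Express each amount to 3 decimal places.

L-arginine 3.863 g; HEPES 28.295 g; ammonium chloride 12.079 mL; ammonium sulfate 14.281 g; sodium pyruvate 10.120 g

Working volume: 2.37 L.
L-arginine: 1.63 g/L × 2.37 L = 3.863 g
HEPES: 50.1 mmol/L × 238.3 g/mol × 2.37 L ÷ 1000 = 28.295 g
ammonium chloride: C1V1 = C2V2 → 3.96 mM × 2370 mL ÷ 777 mM = 12.079 mL
ammonium sulfate: 45.6 mmol/L × 132.14 g/mol × 2.37 L ÷ 1000 = 14.281 g
sodium pyruvate: 4.27 g/L × 2.37 L = 10.120 g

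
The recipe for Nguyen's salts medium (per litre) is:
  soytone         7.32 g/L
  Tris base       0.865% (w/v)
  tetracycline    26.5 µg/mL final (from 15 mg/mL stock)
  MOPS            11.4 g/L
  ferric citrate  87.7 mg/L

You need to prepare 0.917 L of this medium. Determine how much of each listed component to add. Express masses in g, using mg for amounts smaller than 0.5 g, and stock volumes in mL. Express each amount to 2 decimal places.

Working volume: 0.917 L.
soytone: 7.32 g/L × 0.917 L = 6.71 g
Tris base: 0.865 g per 100 mL × 917 mL ÷ 100 = 7.93 g
tetracycline: C1V1 = C2V2 → 26.5 µg/mL × 917 mL ÷ 15000 µg/mL = 1.62 mL
MOPS: 11.4 g/L × 0.917 L = 10.45 g
ferric citrate: 87.7 mg/L × 0.917 L = 80.42 mg

soytone 6.71 g; Tris base 7.93 g; tetracycline 1.62 mL; MOPS 10.45 g; ferric citrate 80.42 mg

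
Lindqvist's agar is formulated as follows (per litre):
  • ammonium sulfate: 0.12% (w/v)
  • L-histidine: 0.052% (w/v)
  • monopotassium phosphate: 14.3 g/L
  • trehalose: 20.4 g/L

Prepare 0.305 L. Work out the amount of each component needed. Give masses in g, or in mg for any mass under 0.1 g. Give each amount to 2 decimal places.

ammonium sulfate 0.37 g; L-histidine 0.16 g; monopotassium phosphate 4.36 g; trehalose 6.22 g

Scale factor relative to 1 L: 0.305.
ammonium sulfate: 0.12 g per 100 mL × 305 mL ÷ 100 = 0.37 g
L-histidine: 0.052 g per 100 mL × 305 mL ÷ 100 = 0.16 g
monopotassium phosphate: 14.3 g/L × 0.305 L = 4.36 g
trehalose: 20.4 g/L × 0.305 L = 6.22 g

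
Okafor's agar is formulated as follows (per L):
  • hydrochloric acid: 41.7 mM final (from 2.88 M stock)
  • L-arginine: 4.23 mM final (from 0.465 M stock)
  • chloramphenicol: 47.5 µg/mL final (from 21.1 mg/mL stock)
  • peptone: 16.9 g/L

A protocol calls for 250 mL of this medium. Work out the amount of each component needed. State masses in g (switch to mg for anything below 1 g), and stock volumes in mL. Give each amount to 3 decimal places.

Target volume = 250 mL = 0.25 L.
hydrochloric acid: V = C2·V2/C1 = 41.7 mM × 250 mL ÷ 2880 mM = 3.620 mL
L-arginine: dilute stock: 4.23 mM × 250 mL ÷ 465 mM = 2.274 mL
chloramphenicol: C1V1 = C2V2 → 47.5 µg/mL × 250 mL ÷ 21100 µg/mL = 0.563 mL
peptone: 16.9 g/L × 0.25 L = 4.225 g

hydrochloric acid 3.620 mL; L-arginine 2.274 mL; chloramphenicol 0.563 mL; peptone 4.225 g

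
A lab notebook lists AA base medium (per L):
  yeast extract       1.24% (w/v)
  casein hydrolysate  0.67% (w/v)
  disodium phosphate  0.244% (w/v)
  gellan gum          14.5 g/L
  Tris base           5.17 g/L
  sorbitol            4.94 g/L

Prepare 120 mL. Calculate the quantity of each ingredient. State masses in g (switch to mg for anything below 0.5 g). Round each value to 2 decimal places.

yeast extract 1.49 g; casein hydrolysate 0.80 g; disodium phosphate 292.80 mg; gellan gum 1.74 g; Tris base 0.62 g; sorbitol 0.59 g

Target volume = 120 mL = 0.12 L.
yeast extract: 1.24% w/v = 12.4 g/L → 12.4 × 0.12 L = 1.49 g
casein hydrolysate: 0.67% w/v = 6.7 g/L → 6.7 × 0.12 L = 0.80 g
disodium phosphate: 0.244 g per 100 mL × 120 mL ÷ 100 = 0.2928 g = 292.80 mg
gellan gum: 14.5 g/L × 0.12 L = 1.74 g
Tris base: 5.17 g/L × 0.12 L = 0.62 g
sorbitol: 4.94 g/L × 0.12 L = 0.59 g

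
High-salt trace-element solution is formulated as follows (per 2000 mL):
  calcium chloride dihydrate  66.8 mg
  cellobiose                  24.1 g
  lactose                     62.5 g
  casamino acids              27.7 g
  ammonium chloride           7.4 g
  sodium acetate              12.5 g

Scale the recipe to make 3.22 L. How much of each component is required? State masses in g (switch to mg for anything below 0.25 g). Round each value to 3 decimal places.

calcium chloride dihydrate 107.548 mg; cellobiose 38.801 g; lactose 100.625 g; casamino acids 44.597 g; ammonium chloride 11.914 g; sodium acetate 20.125 g

Ratio of target to recipe volume: 3220 / 2000 = 1.61.
calcium chloride dihydrate: 66.8 mg × (3220 mL / 2000 mL) = 107.548 mg
cellobiose: 24.1 g × (3220 mL / 2000 mL) = 38.801 g
lactose: 62.5 g × (3220 mL / 2000 mL) = 100.625 g
casamino acids: 27.7 g × (3220 mL / 2000 mL) = 44.597 g
ammonium chloride: 7.4 g × (3220 mL / 2000 mL) = 11.914 g
sodium acetate: 12.5 g × (3220 mL / 2000 mL) = 20.125 g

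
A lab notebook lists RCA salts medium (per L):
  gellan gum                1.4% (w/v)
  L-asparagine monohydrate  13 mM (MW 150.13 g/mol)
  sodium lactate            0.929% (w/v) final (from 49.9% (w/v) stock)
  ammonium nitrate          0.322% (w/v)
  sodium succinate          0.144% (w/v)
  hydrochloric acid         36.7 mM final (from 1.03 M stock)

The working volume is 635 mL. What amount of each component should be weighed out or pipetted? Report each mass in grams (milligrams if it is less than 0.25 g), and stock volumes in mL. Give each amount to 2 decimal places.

Target volume = 635 mL = 0.635 L.
gellan gum: 1.4% w/v = 14 g/L → 14 × 0.635 L = 8.89 g
L-asparagine monohydrate: 13 mmol/L × 150.13 g/mol × 0.635 L ÷ 1000 = 1.24 g
sodium lactate: V = C2·V2/C1 = 0.929% ÷ 49.9% × 635 mL = 11.82 mL
ammonium nitrate: 0.322 g per 100 mL × 635 mL ÷ 100 = 2.04 g
sodium succinate: 0.144% w/v = 1.44 g/L → 1.44 × 0.635 L = 0.91 g
hydrochloric acid: C1V1 = C2V2 → 36.7 mM × 635 mL ÷ 1030 mM = 22.63 mL

gellan gum 8.89 g; L-asparagine monohydrate 1.24 g; sodium lactate 11.82 mL; ammonium nitrate 2.04 g; sodium succinate 0.91 g; hydrochloric acid 22.63 mL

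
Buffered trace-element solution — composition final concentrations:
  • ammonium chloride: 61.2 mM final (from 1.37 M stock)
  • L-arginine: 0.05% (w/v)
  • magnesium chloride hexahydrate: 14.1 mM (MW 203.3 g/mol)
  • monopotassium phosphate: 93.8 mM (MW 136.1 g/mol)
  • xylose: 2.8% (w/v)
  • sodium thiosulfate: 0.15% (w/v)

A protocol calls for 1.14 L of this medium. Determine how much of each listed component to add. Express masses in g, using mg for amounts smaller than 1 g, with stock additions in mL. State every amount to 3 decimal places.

Working volume: 1.14 L.
ammonium chloride: dilute stock: 61.2 mM × 1140 mL ÷ 1370 mM = 50.926 mL
L-arginine: 0.05 g per 100 mL × 1140 mL ÷ 100 = 0.57 g = 570.000 mg
magnesium chloride hexahydrate: 14.1 mmol/L × 203.3 g/mol × 1.14 L ÷ 1000 = 3.268 g
monopotassium phosphate: 93.8 mmol/L × 136.1 g/mol × 1.14 L ÷ 1000 = 14.553 g
xylose: 2.8% w/v = 28 g/L → 28 × 1.14 L = 31.920 g
sodium thiosulfate: 0.15 g per 100 mL × 1140 mL ÷ 100 = 1.710 g

ammonium chloride 50.926 mL; L-arginine 570.000 mg; magnesium chloride hexahydrate 3.268 g; monopotassium phosphate 14.553 g; xylose 31.920 g; sodium thiosulfate 1.710 g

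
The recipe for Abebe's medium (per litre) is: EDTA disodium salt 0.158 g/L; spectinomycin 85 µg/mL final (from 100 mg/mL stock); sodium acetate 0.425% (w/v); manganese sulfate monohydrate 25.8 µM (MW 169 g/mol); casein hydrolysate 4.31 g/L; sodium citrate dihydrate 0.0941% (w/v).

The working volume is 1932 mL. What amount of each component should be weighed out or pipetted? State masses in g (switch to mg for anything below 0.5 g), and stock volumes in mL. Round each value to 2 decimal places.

Scale factor relative to 1 L: 1.932.
EDTA disodium salt: 0.158 g/L × 1.932 L = 0.305256 g = 305.26 mg
spectinomycin: dilute stock: 85 µg/mL × 1932 mL ÷ 100000 µg/mL = 1.64 mL
sodium acetate: 0.425 g per 100 mL × 1932 mL ÷ 100 = 8.21 g
manganese sulfate monohydrate: 25.8 µmol/L × 169 g/mol × 1.932 L ÷ 1000 = 8.42 mg
casein hydrolysate: 4.31 g/L × 1.932 L = 8.33 g
sodium citrate dihydrate: 0.0941 g per 100 mL × 1932 mL ÷ 100 = 1.82 g

EDTA disodium salt 305.26 mg; spectinomycin 1.64 mL; sodium acetate 8.21 g; manganese sulfate monohydrate 8.42 mg; casein hydrolysate 8.33 g; sodium citrate dihydrate 1.82 g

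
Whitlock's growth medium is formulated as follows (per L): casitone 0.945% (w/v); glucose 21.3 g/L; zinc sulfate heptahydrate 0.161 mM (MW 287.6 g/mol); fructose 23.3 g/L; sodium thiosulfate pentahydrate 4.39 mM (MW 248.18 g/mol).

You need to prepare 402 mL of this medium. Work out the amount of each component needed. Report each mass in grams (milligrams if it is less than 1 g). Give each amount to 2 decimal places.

casitone 3.80 g; glucose 8.56 g; zinc sulfate heptahydrate 18.61 mg; fructose 9.37 g; sodium thiosulfate pentahydrate 437.98 mg

Target volume = 402 mL = 0.402 L.
casitone: 0.945% w/v = 9.45 g/L → 9.45 × 0.402 L = 3.80 g
glucose: 21.3 g/L × 0.402 L = 8.56 g
zinc sulfate heptahydrate: 0.161 mmol/L × 287.6 mg/mmol × 0.402 L = 18.61 mg
fructose: 23.3 g/L × 0.402 L = 9.37 g
sodium thiosulfate pentahydrate: 4.39 mmol/L × 248.18 mg/mmol × 0.402 L = 437.98 mg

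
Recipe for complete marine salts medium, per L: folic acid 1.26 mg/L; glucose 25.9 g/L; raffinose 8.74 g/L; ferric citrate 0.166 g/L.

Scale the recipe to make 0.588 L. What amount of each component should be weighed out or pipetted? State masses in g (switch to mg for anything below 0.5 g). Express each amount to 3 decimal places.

Scale factor relative to 1 L: 0.588.
folic acid: 1.26 mg/L × 0.588 L = 0.741 mg
glucose: 25.9 g/L × 0.588 L = 15.229 g
raffinose: 8.74 g/L × 0.588 L = 5.139 g
ferric citrate: 0.166 g/L × 0.588 L = 0.097608 g = 97.608 mg

folic acid 0.741 mg; glucose 15.229 g; raffinose 5.139 g; ferric citrate 97.608 mg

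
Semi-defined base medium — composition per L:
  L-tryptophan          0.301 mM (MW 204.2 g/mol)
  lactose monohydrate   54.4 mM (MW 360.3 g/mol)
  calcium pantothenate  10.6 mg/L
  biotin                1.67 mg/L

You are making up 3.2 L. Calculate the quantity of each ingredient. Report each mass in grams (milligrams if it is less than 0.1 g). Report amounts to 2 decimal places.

Working volume: 3.2 L.
L-tryptophan: 0.301 mmol/L × 204.2 g/mol × 3.2 L ÷ 1000 = 0.20 g
lactose monohydrate: 54.4 mmol/L × 360.3 g/mol × 3.2 L ÷ 1000 = 62.72 g
calcium pantothenate: 10.6 mg/L × 3.2 L = 33.92 mg
biotin: 1.67 mg/L × 3.2 L = 5.34 mg

L-tryptophan 0.20 g; lactose monohydrate 62.72 g; calcium pantothenate 33.92 mg; biotin 5.34 mg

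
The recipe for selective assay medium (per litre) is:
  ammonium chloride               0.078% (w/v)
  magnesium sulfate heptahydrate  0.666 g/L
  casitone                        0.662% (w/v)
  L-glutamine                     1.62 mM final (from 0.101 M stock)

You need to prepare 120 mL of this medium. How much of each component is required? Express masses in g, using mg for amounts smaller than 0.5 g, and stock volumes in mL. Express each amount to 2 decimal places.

Target volume = 120 mL = 0.12 L.
ammonium chloride: 0.078% w/v = 0.78 g/L → 0.78 × 0.12 L = 0.0936 g = 93.60 mg
magnesium sulfate heptahydrate: 0.666 g/L × 0.12 L = 0.07992 g = 79.92 mg
casitone: 0.662 g per 100 mL × 120 mL ÷ 100 = 0.79 g
L-glutamine: dilute stock: 1.62 mM × 120 mL ÷ 101 mM = 1.92 mL

ammonium chloride 93.60 mg; magnesium sulfate heptahydrate 79.92 mg; casitone 0.79 g; L-glutamine 1.92 mL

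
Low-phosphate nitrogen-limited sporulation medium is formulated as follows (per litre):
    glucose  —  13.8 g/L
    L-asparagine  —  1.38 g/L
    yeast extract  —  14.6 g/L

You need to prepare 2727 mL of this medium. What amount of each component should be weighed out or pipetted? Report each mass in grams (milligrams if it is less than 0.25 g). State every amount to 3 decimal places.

Working volume: 2727 mL = 2.727 L.
glucose: 13.8 g/L × 2.727 L = 37.633 g
L-asparagine: 1.38 g/L × 2.727 L = 3.763 g
yeast extract: 14.6 g/L × 2.727 L = 39.814 g

glucose 37.633 g; L-asparagine 3.763 g; yeast extract 39.814 g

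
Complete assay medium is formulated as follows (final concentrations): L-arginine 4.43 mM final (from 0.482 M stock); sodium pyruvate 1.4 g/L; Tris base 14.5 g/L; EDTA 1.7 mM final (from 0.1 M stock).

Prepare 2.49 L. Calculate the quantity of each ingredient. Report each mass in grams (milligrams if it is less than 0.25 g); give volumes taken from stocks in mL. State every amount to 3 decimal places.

Working volume: 2.49 L.
L-arginine: C1V1 = C2V2 → 4.43 mM × 2490 mL ÷ 482 mM = 22.885 mL
sodium pyruvate: 1.4 g/L × 2.49 L = 3.486 g
Tris base: 14.5 g/L × 2.49 L = 36.105 g
EDTA: C1V1 = C2V2 → 1.7 mM × 2490 mL ÷ 100 mM = 42.330 mL

L-arginine 22.885 mL; sodium pyruvate 3.486 g; Tris base 36.105 g; EDTA 42.330 mL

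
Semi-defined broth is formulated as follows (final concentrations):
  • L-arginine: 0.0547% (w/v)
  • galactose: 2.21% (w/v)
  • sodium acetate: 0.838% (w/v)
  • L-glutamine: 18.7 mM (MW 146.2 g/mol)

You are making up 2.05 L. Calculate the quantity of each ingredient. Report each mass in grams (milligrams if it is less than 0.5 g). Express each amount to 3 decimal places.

L-arginine 1.121 g; galactose 45.305 g; sodium acetate 17.179 g; L-glutamine 5.605 g

Scale factor relative to 1 L: 2.05.
L-arginine: 0.0547% w/v = 0.547 g/L → 0.547 × 2.05 L = 1.121 g
galactose: 2.21 g per 100 mL × 2050 mL ÷ 100 = 45.305 g
sodium acetate: 0.838 g per 100 mL × 2050 mL ÷ 100 = 17.179 g
L-glutamine: 18.7 mmol/L × 146.2 g/mol × 2.05 L ÷ 1000 = 5.605 g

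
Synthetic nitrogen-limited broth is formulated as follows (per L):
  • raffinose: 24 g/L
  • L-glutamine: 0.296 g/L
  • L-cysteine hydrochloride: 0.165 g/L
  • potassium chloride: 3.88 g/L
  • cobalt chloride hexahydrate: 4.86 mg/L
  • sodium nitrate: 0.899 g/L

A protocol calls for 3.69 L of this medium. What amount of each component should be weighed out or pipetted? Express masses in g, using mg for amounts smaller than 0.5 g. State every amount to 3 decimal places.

Scale factor relative to 1 L: 3.69.
raffinose: 24 g/L × 3.69 L = 88.560 g
L-glutamine: 0.296 g/L × 3.69 L = 1.092 g
L-cysteine hydrochloride: 0.165 g/L × 3.69 L = 0.609 g
potassium chloride: 3.88 g/L × 3.69 L = 14.317 g
cobalt chloride hexahydrate: 4.86 mg/L × 3.69 L = 17.933 mg
sodium nitrate: 0.899 g/L × 3.69 L = 3.317 g

raffinose 88.560 g; L-glutamine 1.092 g; L-cysteine hydrochloride 0.609 g; potassium chloride 14.317 g; cobalt chloride hexahydrate 17.933 mg; sodium nitrate 3.317 g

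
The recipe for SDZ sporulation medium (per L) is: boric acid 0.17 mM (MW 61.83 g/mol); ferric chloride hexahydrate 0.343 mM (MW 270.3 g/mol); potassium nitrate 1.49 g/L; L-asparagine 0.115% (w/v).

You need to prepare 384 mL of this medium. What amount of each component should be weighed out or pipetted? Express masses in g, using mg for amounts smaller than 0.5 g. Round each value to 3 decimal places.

Working volume: 384 mL = 0.384 L.
boric acid: 0.17 mmol/L × 61.83 mg/mmol × 0.384 L = 4.036 mg
ferric chloride hexahydrate: 0.343 mmol/L × 270.3 mg/mmol × 0.384 L = 35.602 mg
potassium nitrate: 1.49 g/L × 0.384 L = 0.572 g
L-asparagine: 0.115% w/v = 1.15 g/L → 1.15 × 0.384 L = 0.4416 g = 441.600 mg

boric acid 4.036 mg; ferric chloride hexahydrate 35.602 mg; potassium nitrate 0.572 g; L-asparagine 441.600 mg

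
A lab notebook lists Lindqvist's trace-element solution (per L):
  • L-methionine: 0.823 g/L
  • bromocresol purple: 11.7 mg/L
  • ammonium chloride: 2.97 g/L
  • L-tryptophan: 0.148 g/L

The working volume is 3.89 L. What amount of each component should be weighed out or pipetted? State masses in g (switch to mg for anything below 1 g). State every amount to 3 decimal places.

L-methionine 3.201 g; bromocresol purple 45.513 mg; ammonium chloride 11.553 g; L-tryptophan 575.720 mg

Working volume: 3.89 L.
L-methionine: 0.823 g/L × 3.89 L = 3.201 g
bromocresol purple: 11.7 mg/L × 3.89 L = 45.513 mg
ammonium chloride: 2.97 g/L × 3.89 L = 11.553 g
L-tryptophan: 0.148 g/L × 3.89 L = 0.57572 g = 575.720 mg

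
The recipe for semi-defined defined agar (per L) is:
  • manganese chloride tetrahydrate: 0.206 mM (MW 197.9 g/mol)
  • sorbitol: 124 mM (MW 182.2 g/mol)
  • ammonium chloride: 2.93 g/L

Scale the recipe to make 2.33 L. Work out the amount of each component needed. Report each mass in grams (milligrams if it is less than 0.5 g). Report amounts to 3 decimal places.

manganese chloride tetrahydrate 94.988 mg; sorbitol 52.641 g; ammonium chloride 6.827 g

Working volume: 2.33 L.
manganese chloride tetrahydrate: 0.206 mmol/L × 197.9 mg/mmol × 2.33 L = 94.988 mg
sorbitol: 124 mmol/L × 182.2 g/mol × 2.33 L ÷ 1000 = 52.641 g
ammonium chloride: 2.93 g/L × 2.33 L = 6.827 g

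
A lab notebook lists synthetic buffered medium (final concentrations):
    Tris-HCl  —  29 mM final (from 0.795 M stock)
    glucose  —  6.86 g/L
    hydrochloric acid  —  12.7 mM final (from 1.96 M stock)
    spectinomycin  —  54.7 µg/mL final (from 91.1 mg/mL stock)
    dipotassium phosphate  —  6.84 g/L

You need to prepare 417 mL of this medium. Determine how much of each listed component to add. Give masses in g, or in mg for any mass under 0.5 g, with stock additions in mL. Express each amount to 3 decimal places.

Scale factor relative to 1 L: 0.417.
Tris-HCl: dilute stock: 29 mM × 417 mL ÷ 795 mM = 15.211 mL
glucose: 6.86 g/L × 0.417 L = 2.861 g
hydrochloric acid: dilute stock: 12.7 mM × 417 mL ÷ 1960 mM = 2.702 mL
spectinomycin: C1V1 = C2V2 → 54.7 µg/mL × 417 mL ÷ 91100 µg/mL = 0.250 mL
dipotassium phosphate: 6.84 g/L × 0.417 L = 2.852 g

Tris-HCl 15.211 mL; glucose 2.861 g; hydrochloric acid 2.702 mL; spectinomycin 0.250 mL; dipotassium phosphate 2.852 g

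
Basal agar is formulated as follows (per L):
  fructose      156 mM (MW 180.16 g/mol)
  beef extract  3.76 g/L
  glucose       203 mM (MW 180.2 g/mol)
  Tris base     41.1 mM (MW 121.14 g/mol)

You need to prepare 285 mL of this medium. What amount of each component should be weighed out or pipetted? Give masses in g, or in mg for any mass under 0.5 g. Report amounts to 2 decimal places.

Working volume: 285 mL = 0.285 L.
fructose: 156 mmol/L × 180.16 g/mol × 0.285 L ÷ 1000 = 8.01 g
beef extract: 3.76 g/L × 0.285 L = 1.07 g
glucose: 203 mmol/L × 180.2 g/mol × 0.285 L ÷ 1000 = 10.43 g
Tris base: 41.1 mmol/L × 121.14 g/mol × 0.285 L ÷ 1000 = 1.42 g

fructose 8.01 g; beef extract 1.07 g; glucose 10.43 g; Tris base 1.42 g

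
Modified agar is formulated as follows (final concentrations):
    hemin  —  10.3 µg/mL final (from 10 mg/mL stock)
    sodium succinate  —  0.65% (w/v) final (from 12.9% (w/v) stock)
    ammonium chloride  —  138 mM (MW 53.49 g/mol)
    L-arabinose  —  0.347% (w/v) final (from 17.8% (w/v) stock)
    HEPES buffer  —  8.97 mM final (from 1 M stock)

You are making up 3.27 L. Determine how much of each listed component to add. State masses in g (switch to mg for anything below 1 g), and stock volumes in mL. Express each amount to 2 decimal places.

hemin 3.37 mL; sodium succinate 164.77 mL; ammonium chloride 24.14 g; L-arabinose 63.75 mL; HEPES buffer 29.33 mL

Scale factor relative to 1 L: 3.27.
hemin: C1V1 = C2V2 → 10.3 µg/mL × 3270 mL ÷ 10000 µg/mL = 3.37 mL
sodium succinate: C1V1 = C2V2 → 0.65% ÷ 12.9% × 3270 mL = 164.77 mL
ammonium chloride: 138 mmol/L × 53.49 g/mol × 3.27 L ÷ 1000 = 24.14 g
L-arabinose: C1V1 = C2V2 → 0.347% ÷ 17.8% × 3270 mL = 63.75 mL
HEPES buffer: C1V1 = C2V2 → 8.97 mM × 3270 mL ÷ 1000 mM = 29.33 mL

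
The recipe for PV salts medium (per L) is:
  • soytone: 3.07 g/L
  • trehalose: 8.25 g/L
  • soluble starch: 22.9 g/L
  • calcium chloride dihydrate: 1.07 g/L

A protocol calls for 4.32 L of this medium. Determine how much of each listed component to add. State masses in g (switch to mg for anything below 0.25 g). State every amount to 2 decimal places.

Working volume: 4.32 L.
soytone: 3.07 g/L × 4.32 L = 13.26 g
trehalose: 8.25 g/L × 4.32 L = 35.64 g
soluble starch: 22.9 g/L × 4.32 L = 98.93 g
calcium chloride dihydrate: 1.07 g/L × 4.32 L = 4.62 g

soytone 13.26 g; trehalose 35.64 g; soluble starch 98.93 g; calcium chloride dihydrate 4.62 g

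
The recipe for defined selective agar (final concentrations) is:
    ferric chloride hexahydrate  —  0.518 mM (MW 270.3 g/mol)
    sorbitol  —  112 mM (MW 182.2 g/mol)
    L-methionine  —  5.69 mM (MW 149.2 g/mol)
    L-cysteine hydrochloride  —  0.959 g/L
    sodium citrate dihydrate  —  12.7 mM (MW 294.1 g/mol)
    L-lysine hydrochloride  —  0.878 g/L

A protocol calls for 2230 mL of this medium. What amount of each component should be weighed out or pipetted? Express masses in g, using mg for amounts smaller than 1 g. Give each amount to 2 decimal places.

ferric chloride hexahydrate 312.23 mg; sorbitol 45.51 g; L-methionine 1.89 g; L-cysteine hydrochloride 2.14 g; sodium citrate dihydrate 8.33 g; L-lysine hydrochloride 1.96 g

Target volume = 2230 mL = 2.23 L.
ferric chloride hexahydrate: 0.518 mmol/L × 270.3 mg/mmol × 2.23 L = 312.23 mg
sorbitol: 112 mmol/L × 182.2 g/mol × 2.23 L ÷ 1000 = 45.51 g
L-methionine: 5.69 mmol/L × 149.2 g/mol × 2.23 L ÷ 1000 = 1.89 g
L-cysteine hydrochloride: 0.959 g/L × 2.23 L = 2.14 g
sodium citrate dihydrate: 12.7 mmol/L × 294.1 g/mol × 2.23 L ÷ 1000 = 8.33 g
L-lysine hydrochloride: 0.878 g/L × 2.23 L = 1.96 g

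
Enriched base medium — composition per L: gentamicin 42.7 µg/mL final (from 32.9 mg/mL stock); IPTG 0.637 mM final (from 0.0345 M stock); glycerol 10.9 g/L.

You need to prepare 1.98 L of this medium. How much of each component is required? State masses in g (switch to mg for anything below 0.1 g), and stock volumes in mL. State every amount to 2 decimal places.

gentamicin 2.57 mL; IPTG 36.56 mL; glycerol 21.58 g

Scale factor relative to 1 L: 1.98.
gentamicin: V = C2·V2/C1 = 42.7 µg/mL × 1980 mL ÷ 32900 µg/mL = 2.57 mL
IPTG: dilute stock: 0.637 mM × 1980 mL ÷ 34.5 mM = 36.56 mL
glycerol: 10.9 g/L × 1.98 L = 21.58 g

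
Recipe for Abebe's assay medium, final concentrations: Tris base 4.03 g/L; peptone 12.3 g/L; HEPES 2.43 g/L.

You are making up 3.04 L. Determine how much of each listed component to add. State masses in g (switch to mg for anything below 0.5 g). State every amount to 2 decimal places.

Tris base 12.25 g; peptone 37.39 g; HEPES 7.39 g

Scale factor relative to 1 L: 3.04.
Tris base: 4.03 g/L × 3.04 L = 12.25 g
peptone: 12.3 g/L × 3.04 L = 37.39 g
HEPES: 2.43 g/L × 3.04 L = 7.39 g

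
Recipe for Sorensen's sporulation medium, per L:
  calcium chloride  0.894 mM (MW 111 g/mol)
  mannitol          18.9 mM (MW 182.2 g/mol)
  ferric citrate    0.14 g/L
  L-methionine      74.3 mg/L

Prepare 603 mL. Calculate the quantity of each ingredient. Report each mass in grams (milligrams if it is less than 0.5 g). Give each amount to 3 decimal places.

Working volume: 603 mL = 0.603 L.
calcium chloride: 0.894 mmol/L × 111 mg/mmol × 0.603 L = 59.838 mg
mannitol: 18.9 mmol/L × 182.2 g/mol × 0.603 L ÷ 1000 = 2.076 g
ferric citrate: 0.14 g/L × 0.603 L = 0.08442 g = 84.420 mg
L-methionine: 74.3 mg/L × 0.603 L = 44.803 mg

calcium chloride 59.838 mg; mannitol 2.076 g; ferric citrate 84.420 mg; L-methionine 44.803 mg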